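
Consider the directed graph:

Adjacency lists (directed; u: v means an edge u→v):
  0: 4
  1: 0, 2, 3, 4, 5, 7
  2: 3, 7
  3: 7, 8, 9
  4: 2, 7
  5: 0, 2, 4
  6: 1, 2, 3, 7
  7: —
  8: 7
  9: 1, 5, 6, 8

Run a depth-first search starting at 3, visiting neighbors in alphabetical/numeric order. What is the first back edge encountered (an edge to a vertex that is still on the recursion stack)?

2→3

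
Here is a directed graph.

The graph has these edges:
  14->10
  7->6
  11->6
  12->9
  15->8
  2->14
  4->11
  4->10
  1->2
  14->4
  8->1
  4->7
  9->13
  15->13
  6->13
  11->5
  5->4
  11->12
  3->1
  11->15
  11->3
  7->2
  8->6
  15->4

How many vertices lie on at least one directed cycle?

A vertex is on a directed cycle iff it belongs to a strongly connected component of size ≥ 2 (or has a self-loop).
The vertices on cycles are {1, 2, 3, 4, 5, 7, 8, 11, 14, 15} — 10 in total.

10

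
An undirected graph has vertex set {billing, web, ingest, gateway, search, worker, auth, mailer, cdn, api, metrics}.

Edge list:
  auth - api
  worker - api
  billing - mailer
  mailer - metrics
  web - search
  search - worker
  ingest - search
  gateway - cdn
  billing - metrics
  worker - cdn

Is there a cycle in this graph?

Yes

DFS, tracking each vertex's parent; an edge to a visited non-parent vertex closes a cycle.
Start from metrics:
visit metrics (parent –)
  visit billing (parent metrics)
    billing–metrics: parent, skip
    visit mailer (parent billing)
      mailer–billing: parent, skip
      mailer–metrics: metrics visited and ≠ parent → cycle
Cycle: metrics – billing – mailer – metrics.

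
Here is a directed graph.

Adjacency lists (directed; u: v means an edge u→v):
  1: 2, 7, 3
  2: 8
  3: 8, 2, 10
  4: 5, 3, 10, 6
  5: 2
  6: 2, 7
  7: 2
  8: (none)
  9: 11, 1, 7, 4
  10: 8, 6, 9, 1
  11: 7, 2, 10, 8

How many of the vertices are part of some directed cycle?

6

A vertex is on a directed cycle iff it belongs to a strongly connected component of size ≥ 2 (or has a self-loop).
The vertices on cycles are {1, 3, 4, 9, 10, 11} — 6 in total.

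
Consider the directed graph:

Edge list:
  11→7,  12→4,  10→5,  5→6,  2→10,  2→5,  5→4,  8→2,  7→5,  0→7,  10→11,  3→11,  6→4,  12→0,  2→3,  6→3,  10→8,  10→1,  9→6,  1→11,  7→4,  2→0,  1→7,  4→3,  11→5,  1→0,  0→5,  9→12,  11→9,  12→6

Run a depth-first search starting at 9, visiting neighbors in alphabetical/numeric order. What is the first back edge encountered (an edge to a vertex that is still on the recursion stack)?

DFS from 9 (visiting neighbors in alphabetical/numeric order); mark gray on enter, black on exit:
9 gray
  6 gray
    3 gray
      11 gray
        5 gray
          4 gray
            4→3: 3 is gray → back edge
First back edge: 4 → 3.

4→3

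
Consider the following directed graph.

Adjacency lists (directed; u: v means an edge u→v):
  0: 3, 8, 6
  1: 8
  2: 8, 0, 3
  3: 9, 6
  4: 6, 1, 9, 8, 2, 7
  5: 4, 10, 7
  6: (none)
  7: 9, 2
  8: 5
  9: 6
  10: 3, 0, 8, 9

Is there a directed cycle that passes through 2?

2 is on a cycle iff 2 can reach itself via ≥1 edge.
2 → 8 → 5 → 4 → 2 — yes.

Yes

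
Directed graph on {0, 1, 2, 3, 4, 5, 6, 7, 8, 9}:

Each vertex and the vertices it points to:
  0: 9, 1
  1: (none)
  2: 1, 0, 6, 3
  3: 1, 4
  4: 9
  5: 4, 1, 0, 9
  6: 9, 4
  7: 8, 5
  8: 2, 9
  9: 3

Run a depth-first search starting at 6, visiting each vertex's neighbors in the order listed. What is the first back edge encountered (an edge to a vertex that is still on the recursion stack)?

4->9

DFS from 6 (visiting each vertex's neighbors in the order listed); mark gray on enter, black on exit:
6 gray
  9 gray
    3 gray
      1 gray
      1 black
      4 gray
        4→9: 9 is gray → back edge
First back edge: 4 → 9.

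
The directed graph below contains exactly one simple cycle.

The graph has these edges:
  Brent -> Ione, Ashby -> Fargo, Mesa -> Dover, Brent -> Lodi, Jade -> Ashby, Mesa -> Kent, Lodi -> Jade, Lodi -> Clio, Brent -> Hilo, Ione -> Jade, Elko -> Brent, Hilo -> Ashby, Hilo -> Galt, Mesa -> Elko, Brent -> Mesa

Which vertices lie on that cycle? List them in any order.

DFS with gray/black marking from Brent:
Brent gray
  Mesa gray
    Kent gray
    Kent black
    Dover gray
    Dover black
    Elko gray
      Elko→Brent: Brent is gray → back edge
Back edge closes the cycle Brent → Mesa → Elko → Brent; its vertices are {Elko, Mesa, Brent}.

Elko, Mesa, Brent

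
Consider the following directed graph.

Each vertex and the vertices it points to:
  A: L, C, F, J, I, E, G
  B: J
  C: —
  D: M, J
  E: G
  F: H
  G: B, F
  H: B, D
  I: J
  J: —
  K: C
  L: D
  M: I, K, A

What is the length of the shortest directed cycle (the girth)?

4

For each vertex v, BFS finds the shortest path from v back to v.
The shortest such closed walk is M → A → L → D → M, length 4.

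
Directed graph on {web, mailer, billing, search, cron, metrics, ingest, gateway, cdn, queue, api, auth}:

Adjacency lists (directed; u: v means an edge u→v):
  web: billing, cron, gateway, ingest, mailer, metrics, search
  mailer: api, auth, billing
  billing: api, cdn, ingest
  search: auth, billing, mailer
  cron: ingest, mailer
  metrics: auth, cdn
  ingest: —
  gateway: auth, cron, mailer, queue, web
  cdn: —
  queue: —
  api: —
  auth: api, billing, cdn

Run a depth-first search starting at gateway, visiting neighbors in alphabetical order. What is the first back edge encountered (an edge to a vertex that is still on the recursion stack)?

web→gateway

DFS from gateway (visiting neighbors in alphabetical order); mark gray on enter, black on exit:
gateway gray
  auth gray
    api gray
    api black
    billing gray
      billing→api: api black — skip
      cdn gray
      cdn black
      ingest gray
      ingest black
    billing black
    auth→cdn: cdn black — skip
  auth black
  cron gray
    cron→ingest: ingest black — skip
    mailer gray
      mailer→api: api black — skip
      mailer→auth: auth black — skip
      mailer→billing: billing black — skip
    mailer black
  cron black
  gateway→mailer: mailer black — skip
  queue gray
  queue black
  web gray
    web→billing: billing black — skip
    web→cron: cron black — skip
    web→gateway: gateway is gray → back edge
First back edge: web → gateway.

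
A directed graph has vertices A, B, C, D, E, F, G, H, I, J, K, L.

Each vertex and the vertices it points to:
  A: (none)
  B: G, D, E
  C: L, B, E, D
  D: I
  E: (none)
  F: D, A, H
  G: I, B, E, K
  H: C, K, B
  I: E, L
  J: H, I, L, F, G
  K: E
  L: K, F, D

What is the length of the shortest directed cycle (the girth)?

2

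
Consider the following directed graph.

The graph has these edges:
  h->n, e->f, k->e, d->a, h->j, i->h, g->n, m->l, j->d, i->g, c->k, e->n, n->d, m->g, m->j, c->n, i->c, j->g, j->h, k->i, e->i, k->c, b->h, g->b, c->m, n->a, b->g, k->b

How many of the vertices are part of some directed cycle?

A vertex is on a directed cycle iff it belongs to a strongly connected component of size ≥ 2 (or has a self-loop).
The vertices on cycles are {b, c, e, g, h, i, j, k} — 8 in total.

8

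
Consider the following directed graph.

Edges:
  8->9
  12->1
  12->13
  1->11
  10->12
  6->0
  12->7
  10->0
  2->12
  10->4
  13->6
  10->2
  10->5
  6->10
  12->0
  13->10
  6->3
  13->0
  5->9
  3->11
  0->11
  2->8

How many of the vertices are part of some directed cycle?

5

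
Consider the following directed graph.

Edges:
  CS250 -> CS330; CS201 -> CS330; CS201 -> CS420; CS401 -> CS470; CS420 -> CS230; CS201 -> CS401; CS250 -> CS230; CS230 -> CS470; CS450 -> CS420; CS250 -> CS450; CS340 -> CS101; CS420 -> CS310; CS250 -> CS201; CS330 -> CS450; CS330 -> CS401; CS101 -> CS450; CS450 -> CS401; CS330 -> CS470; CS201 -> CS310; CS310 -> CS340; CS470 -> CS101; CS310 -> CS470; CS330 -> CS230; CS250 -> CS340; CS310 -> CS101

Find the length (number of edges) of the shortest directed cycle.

For each vertex v, BFS finds the shortest path from v back to v.
The shortest such closed walk is CS450 → CS420 → CS310 → CS101 → CS450, length 4.

4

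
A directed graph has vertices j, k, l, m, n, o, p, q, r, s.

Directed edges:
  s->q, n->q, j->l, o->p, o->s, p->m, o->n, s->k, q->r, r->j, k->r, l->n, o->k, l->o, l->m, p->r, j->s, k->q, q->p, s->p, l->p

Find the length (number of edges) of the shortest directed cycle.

For each vertex v, BFS finds the shortest path from v back to v.
The shortest such closed walk is j → l → p → r → j, length 4.

4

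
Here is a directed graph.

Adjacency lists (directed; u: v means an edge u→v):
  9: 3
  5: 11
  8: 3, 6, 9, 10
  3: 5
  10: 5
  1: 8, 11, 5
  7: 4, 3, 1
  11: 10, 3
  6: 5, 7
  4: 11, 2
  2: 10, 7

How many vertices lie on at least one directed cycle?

A vertex is on a directed cycle iff it belongs to a strongly connected component of size ≥ 2 (or has a self-loop).
The vertices on cycles are {1, 2, 3, 4, 5, 6, 7, 8, 10, 11} — 10 in total.

10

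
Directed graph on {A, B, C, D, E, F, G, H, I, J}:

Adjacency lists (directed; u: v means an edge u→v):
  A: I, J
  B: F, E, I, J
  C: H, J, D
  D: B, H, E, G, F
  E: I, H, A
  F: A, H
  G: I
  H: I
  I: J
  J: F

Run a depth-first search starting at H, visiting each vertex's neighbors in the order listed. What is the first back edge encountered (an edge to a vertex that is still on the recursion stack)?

A->I

DFS from H (visiting each vertex's neighbors in the order listed); mark gray on enter, black on exit:
H gray
  I gray
    J gray
      F gray
        A gray
          A→I: I is gray → back edge
First back edge: A → I.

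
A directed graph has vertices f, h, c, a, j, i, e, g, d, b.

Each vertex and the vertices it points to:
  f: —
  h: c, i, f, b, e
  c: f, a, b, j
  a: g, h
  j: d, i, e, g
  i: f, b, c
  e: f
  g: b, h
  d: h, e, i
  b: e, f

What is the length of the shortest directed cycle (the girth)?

For each vertex v, BFS finds the shortest path from v back to v.
The shortest such closed walk is c → j → i → c, length 3.

3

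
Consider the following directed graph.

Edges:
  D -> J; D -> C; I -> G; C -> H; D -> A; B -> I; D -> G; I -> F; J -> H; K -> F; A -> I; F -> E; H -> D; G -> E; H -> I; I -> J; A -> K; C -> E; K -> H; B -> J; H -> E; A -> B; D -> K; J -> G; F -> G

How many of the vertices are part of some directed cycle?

A vertex is on a directed cycle iff it belongs to a strongly connected component of size ≥ 2 (or has a self-loop).
The vertices on cycles are {A, B, C, D, H, I, J, K} — 8 in total.

8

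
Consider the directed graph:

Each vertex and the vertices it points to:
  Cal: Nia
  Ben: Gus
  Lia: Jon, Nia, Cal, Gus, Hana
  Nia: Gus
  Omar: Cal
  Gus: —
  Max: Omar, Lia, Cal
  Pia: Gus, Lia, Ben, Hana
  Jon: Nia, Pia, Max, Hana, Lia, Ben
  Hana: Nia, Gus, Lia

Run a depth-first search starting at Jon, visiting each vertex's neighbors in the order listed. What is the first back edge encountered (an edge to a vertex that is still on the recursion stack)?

Lia->Jon

DFS from Jon (visiting each vertex's neighbors in the order listed); mark gray on enter, black on exit:
Jon gray
  Nia gray
    Gus gray
    Gus black
  Nia black
  Pia gray
    Pia→Gus: Gus black — skip
    Lia gray
      Lia→Jon: Jon is gray → back edge
First back edge: Lia → Jon.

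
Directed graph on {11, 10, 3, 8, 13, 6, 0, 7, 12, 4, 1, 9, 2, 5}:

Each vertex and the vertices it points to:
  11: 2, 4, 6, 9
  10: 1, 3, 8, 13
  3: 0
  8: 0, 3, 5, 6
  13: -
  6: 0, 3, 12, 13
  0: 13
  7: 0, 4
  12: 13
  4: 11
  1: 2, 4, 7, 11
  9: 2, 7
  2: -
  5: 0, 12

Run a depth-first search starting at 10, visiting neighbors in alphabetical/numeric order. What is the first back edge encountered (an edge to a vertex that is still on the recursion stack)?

DFS from 10 (visiting neighbors in alphabetical/numeric order); mark gray on enter, black on exit:
10 gray
  1 gray
    2 gray
    2 black
    4 gray
      11 gray
        11→2: 2 black — skip
        11→4: 4 is gray → back edge
First back edge: 11 → 4.

11->4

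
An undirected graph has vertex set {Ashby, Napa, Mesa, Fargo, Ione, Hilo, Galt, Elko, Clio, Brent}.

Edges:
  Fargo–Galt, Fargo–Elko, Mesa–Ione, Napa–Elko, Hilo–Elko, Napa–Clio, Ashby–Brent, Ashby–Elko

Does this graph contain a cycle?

DFS, tracking each vertex's parent; an edge to a visited non-parent vertex closes a cycle.
Start from Mesa:
visit Mesa (parent –)
  visit Ione (parent Mesa)
    Ione–Mesa: parent, skip
visit Ashby (parent –)
  visit Brent (parent Ashby)
    Brent–Ashby: parent, skip
  visit Elko (parent Ashby)
    visit Napa (parent Elko)
      Napa–Elko: parent, skip
      visit Clio (parent Napa)
        Clio–Napa: parent, skip
    visit Fargo (parent Elko)
      Fargo–Elko: parent, skip
      visit Galt (parent Fargo)
        Galt–Fargo: parent, skip
    Elko–Ashby: parent, skip
    visit Hilo (parent Elko)
      Hilo–Elko: parent, skip
No non-parent visited neighbor found — the graph is a forest.

No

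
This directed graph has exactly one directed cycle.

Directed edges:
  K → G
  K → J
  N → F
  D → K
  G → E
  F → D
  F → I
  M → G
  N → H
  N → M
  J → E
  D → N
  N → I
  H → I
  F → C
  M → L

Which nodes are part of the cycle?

D, F, N

DFS with gray/black marking from D:
D gray
  K gray
    J gray
      E gray
      E black
    J black
    G gray
      G→E: E black — skip
    G black
  K black
  N gray
    M gray
      M→G: G black — skip
      L gray
      L black
    M black
    H gray
      I gray
      I black
    H black
    F gray
      C gray
      C black
      F→I: I black — skip
      F→D: D is gray → back edge
Back edge closes the cycle D → N → F → D; its vertices are {D, F, N}.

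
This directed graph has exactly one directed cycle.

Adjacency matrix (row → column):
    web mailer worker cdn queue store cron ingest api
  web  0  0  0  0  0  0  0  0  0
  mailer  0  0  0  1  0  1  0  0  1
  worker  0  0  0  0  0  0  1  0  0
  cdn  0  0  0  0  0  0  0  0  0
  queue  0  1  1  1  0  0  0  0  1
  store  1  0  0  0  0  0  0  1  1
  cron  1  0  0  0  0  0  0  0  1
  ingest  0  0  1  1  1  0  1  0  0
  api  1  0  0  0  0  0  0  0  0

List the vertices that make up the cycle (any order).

queue, store, ingest, mailer

DFS with gray/black marking from ingest:
ingest gray
  cron gray
    web gray
    web black
    api gray
      api→web: web black — skip
    api black
  cron black
  cdn gray
  cdn black
  worker gray
    worker→cron: cron black — skip
  worker black
  queue gray
    queue→worker: worker black — skip
    mailer gray
      store gray
        store→web: web black — skip
        store→ingest: ingest is gray → back edge
Back edge closes the cycle ingest → queue → mailer → store → ingest; its vertices are {queue, store, ingest, mailer}.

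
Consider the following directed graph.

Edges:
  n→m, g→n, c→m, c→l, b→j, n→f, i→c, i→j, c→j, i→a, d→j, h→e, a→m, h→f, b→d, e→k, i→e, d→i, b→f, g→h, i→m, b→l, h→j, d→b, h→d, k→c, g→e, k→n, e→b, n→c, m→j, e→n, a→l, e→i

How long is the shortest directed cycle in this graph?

For each vertex v, BFS finds the shortest path from v back to v.
The shortest such closed walk is e → i → e, length 2.

2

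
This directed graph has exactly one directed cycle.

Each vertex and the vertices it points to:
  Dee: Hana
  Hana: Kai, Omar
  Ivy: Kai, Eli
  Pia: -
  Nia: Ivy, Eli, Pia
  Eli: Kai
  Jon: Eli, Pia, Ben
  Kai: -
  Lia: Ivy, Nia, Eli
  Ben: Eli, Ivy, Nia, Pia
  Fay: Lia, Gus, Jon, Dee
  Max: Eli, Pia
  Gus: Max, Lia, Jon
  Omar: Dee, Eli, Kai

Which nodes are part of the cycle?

DFS with gray/black marking from Dee:
Dee gray
  Hana gray
    Kai gray
    Kai black
    Omar gray
      Omar→Dee: Dee is gray → back edge
Back edge closes the cycle Dee → Hana → Omar → Dee; its vertices are {Dee, Hana, Omar}.

Dee, Hana, Omar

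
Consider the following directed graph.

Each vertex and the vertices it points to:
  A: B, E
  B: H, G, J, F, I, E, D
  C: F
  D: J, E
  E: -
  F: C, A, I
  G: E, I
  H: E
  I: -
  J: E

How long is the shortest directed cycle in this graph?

2

For each vertex v, BFS finds the shortest path from v back to v.
The shortest such closed walk is F → C → F, length 2.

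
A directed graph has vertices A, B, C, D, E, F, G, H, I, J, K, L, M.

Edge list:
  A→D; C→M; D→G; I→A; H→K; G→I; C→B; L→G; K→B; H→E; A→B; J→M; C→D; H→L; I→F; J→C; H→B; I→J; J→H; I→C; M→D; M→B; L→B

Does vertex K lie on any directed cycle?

No

K lies on a cycle iff there is a path from K back to itself.
Exploring from K, it never reaches itself; equivalently, its strongly connected component is a singleton.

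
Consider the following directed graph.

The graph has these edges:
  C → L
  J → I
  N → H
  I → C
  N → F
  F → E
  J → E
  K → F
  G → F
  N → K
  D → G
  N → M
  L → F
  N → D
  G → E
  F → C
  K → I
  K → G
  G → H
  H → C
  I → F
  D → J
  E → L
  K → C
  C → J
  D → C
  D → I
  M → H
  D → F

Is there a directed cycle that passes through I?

Yes

I is on a cycle iff I can reach itself via ≥1 edge.
I → C → J → I — yes.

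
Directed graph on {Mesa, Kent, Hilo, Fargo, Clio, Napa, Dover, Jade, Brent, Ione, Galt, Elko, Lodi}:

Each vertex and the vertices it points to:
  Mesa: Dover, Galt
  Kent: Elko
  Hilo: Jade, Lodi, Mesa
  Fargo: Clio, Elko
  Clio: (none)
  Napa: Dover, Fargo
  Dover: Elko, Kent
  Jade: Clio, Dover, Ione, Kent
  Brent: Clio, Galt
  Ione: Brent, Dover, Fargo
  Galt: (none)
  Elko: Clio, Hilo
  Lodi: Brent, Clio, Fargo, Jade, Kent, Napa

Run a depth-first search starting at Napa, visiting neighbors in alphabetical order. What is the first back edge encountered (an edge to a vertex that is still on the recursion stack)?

Jade→Dover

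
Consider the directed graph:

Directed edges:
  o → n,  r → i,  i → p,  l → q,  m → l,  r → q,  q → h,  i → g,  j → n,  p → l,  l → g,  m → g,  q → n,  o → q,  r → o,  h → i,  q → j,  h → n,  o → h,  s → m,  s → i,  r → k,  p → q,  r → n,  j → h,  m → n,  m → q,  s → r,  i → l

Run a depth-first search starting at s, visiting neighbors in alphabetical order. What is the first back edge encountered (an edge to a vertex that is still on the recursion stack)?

DFS from s (visiting neighbors in alphabetical order); mark gray on enter, black on exit:
s gray
  i gray
    g gray
    g black
    l gray
      l→g: g black — skip
      q gray
        h gray
          h→i: i is gray → back edge
First back edge: h → i.

h->i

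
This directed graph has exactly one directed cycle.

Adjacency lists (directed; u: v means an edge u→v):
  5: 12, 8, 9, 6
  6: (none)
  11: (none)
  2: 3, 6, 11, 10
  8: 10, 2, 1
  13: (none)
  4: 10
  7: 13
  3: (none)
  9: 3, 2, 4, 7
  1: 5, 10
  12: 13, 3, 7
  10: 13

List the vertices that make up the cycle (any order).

1, 5, 8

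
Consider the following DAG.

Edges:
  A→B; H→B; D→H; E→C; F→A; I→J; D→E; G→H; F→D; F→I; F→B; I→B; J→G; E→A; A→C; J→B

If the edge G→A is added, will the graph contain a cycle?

Adding G→A creates a cycle iff A can already reach G.
Explore from A: no path reaches G. The graph stays acyclic.

No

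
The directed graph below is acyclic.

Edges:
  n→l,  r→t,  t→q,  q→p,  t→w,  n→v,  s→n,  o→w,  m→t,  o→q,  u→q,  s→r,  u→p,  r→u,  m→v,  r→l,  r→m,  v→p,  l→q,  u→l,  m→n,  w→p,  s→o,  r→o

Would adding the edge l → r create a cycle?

Adding l→r creates a cycle iff r can already reach l.
Path from r: r → l.
So r → … → l → r is a cycle.

Yes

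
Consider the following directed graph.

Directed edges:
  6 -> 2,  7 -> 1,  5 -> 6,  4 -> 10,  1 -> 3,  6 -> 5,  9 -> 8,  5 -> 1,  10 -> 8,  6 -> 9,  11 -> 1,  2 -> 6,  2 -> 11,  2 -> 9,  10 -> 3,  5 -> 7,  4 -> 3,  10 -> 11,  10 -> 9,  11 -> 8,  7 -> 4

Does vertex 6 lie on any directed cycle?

6 is on a cycle iff 6 can reach itself via ≥1 edge.
6 → 5 → 6 — yes.

Yes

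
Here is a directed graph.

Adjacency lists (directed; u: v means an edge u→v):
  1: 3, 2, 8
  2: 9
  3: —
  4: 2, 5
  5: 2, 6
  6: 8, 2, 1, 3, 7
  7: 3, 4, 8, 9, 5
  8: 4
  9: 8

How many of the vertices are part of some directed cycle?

8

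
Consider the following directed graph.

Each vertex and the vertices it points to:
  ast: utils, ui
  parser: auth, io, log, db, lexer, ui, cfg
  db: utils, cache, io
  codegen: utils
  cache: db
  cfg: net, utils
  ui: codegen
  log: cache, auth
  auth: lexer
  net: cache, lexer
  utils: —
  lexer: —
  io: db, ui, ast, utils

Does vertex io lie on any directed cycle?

io is on a cycle iff io can reach itself via ≥1 edge.
io → db → io — yes.

Yes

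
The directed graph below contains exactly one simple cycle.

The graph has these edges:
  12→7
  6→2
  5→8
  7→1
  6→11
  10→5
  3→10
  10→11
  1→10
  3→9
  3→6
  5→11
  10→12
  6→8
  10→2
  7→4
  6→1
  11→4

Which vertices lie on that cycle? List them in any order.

1, 7, 10, 12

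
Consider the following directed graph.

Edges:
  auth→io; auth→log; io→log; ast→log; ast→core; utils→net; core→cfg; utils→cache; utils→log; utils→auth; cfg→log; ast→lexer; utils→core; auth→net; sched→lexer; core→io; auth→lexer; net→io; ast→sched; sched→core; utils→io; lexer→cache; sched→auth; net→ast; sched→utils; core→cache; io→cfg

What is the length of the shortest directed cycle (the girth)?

For each vertex v, BFS finds the shortest path from v back to v.
The shortest such closed walk is sched → auth → net → ast → sched, length 4.

4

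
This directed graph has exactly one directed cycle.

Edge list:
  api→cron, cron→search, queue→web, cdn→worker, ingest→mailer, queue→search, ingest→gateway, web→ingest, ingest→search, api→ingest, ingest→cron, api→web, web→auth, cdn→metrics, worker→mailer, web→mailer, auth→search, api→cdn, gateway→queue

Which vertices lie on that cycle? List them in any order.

web, queue, ingest, gateway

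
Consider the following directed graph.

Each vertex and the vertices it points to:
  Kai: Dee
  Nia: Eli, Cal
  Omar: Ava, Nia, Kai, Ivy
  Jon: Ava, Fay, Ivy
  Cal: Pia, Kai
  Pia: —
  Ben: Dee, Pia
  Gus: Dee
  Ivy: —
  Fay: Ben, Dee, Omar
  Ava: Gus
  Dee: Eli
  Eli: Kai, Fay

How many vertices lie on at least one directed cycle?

10

A vertex is on a directed cycle iff it belongs to a strongly connected component of size ≥ 2 (or has a self-loop).
The vertices on cycles are {Ava, Ben, Cal, Dee, Eli, Fay, Gus, Kai, Nia, Omar} — 10 in total.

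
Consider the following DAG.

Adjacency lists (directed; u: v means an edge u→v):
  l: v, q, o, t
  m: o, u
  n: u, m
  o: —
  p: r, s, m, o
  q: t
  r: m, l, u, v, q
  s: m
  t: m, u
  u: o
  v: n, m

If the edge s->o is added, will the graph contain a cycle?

No

Adding s→o creates a cycle iff o can already reach s.
Explore from o: no path reaches s. The graph stays acyclic.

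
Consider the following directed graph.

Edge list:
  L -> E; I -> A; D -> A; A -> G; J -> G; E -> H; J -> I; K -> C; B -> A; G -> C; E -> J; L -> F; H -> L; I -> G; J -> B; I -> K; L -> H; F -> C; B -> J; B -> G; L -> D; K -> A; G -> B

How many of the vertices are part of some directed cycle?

9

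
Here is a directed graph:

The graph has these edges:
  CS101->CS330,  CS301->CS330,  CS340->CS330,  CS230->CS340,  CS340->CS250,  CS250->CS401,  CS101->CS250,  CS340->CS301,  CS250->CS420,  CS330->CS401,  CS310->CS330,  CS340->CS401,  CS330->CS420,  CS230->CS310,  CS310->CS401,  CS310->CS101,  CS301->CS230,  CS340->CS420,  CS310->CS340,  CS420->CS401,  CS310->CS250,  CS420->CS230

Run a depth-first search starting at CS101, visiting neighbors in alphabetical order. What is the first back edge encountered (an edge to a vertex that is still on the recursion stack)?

DFS from CS101 (visiting neighbors in alphabetical order); mark gray on enter, black on exit:
CS101 gray
  CS250 gray
    CS401 gray
    CS401 black
    CS420 gray
      CS230 gray
        CS310 gray
          CS310→CS101: CS101 is gray → back edge
First back edge: CS310 → CS101.

CS310->CS101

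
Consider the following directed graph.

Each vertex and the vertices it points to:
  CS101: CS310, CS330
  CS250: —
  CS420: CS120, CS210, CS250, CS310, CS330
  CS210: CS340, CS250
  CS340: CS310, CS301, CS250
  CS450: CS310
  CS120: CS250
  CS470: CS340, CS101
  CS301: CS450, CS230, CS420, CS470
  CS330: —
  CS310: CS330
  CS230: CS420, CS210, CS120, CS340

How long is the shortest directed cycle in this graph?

3

For each vertex v, BFS finds the shortest path from v back to v.
The shortest such closed walk is CS301 → CS470 → CS340 → CS301, length 3.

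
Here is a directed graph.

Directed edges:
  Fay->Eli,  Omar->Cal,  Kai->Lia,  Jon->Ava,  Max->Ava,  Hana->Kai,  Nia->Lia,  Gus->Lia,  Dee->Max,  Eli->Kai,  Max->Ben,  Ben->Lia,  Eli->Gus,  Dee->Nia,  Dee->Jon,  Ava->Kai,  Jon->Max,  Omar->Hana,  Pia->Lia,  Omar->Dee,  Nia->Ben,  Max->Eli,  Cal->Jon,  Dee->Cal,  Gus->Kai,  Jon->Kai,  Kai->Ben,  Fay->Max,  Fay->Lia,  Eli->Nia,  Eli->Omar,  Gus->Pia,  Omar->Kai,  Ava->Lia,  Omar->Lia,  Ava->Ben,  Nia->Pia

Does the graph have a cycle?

Yes

DFS with white/gray/black marking, starting from Eli:
Eli gray
  Kai gray
    Ben gray
      Lia gray
      Lia black
    Ben black
    Kai→Lia: Lia black — skip
  Kai black
  Gus gray
    Gus→Lia: Lia black — skip
    Pia gray
      Pia→Lia: Lia black — skip
    Pia black
    Gus→Kai: Kai black — skip
  Gus black
  Nia gray
    Nia→Pia: Pia black — skip
    Nia→Ben: Ben black — skip
    Nia→Lia: Lia black — skip
  Nia black
  Omar gray
    Cal gray
      Jon gray
        Max gray
          Max→Eli: Eli is gray → back edge
Back edge found, so a cycle exists: Eli → Omar → Cal → Jon → Max → Eli.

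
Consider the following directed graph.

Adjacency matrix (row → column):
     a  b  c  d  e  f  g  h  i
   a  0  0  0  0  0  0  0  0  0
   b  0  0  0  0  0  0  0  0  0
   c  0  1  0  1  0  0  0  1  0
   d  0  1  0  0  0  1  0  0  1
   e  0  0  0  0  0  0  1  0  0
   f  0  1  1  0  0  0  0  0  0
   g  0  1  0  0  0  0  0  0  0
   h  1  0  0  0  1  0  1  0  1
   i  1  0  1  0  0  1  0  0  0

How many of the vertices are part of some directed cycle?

5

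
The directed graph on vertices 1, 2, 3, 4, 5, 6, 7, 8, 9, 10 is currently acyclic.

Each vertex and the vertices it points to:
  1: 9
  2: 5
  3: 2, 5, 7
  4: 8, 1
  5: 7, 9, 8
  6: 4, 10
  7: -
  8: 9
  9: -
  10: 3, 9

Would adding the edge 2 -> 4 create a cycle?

Adding 2→4 creates a cycle iff 4 can already reach 2.
Explore from 4: no path reaches 2. The graph stays acyclic.

No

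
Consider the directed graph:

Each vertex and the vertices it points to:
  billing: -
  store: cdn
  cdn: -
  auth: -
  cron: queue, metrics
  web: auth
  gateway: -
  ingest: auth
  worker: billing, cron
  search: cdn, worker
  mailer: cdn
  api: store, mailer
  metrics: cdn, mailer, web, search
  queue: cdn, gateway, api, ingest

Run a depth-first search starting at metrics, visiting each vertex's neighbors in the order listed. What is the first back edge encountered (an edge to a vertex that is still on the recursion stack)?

cron->metrics

DFS from metrics (visiting each vertex's neighbors in the order listed); mark gray on enter, black on exit:
metrics gray
  cdn gray
  cdn black
  mailer gray
    mailer→cdn: cdn black — skip
  mailer black
  web gray
    auth gray
    auth black
  web black
  search gray
    search→cdn: cdn black — skip
    worker gray
      billing gray
      billing black
      cron gray
        queue gray
          queue→cdn: cdn black — skip
          gateway gray
          gateway black
          api gray
            store gray
              store→cdn: cdn black — skip
            store black
            api→mailer: mailer black — skip
          api black
          ingest gray
            ingest→auth: auth black — skip
          ingest black
        queue black
        cron→metrics: metrics is gray → back edge
First back edge: cron → metrics.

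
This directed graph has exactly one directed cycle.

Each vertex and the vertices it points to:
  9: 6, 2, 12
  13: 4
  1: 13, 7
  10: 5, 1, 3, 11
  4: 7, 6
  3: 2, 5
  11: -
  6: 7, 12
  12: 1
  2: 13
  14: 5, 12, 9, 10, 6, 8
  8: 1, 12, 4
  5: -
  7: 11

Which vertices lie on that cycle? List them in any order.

1, 4, 6, 12, 13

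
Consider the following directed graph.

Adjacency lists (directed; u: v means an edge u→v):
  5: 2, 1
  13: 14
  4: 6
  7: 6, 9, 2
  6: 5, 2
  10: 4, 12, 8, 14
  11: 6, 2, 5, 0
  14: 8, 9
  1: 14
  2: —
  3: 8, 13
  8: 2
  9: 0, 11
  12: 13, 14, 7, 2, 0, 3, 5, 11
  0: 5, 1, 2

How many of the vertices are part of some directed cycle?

7

A vertex is on a directed cycle iff it belongs to a strongly connected component of size ≥ 2 (or has a self-loop).
The vertices on cycles are {0, 1, 5, 6, 9, 11, 14} — 7 in total.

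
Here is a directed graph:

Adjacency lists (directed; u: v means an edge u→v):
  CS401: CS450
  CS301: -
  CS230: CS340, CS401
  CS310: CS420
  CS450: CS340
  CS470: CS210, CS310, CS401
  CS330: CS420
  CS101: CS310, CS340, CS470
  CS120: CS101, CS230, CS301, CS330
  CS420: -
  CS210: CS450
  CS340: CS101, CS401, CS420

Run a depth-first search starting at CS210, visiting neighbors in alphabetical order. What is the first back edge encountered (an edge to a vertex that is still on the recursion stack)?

CS101→CS340

DFS from CS210 (visiting neighbors in alphabetical order); mark gray on enter, black on exit:
CS210 gray
  CS450 gray
    CS340 gray
      CS101 gray
        CS310 gray
          CS420 gray
          CS420 black
        CS310 black
        CS101→CS340: CS340 is gray → back edge
First back edge: CS101 → CS340.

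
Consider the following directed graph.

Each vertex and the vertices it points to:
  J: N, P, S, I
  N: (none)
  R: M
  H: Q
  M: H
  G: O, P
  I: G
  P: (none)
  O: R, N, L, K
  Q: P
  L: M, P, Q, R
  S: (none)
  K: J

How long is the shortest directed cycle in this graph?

For each vertex v, BFS finds the shortest path from v back to v.
The shortest such closed walk is O → K → J → I → G → O, length 5.

5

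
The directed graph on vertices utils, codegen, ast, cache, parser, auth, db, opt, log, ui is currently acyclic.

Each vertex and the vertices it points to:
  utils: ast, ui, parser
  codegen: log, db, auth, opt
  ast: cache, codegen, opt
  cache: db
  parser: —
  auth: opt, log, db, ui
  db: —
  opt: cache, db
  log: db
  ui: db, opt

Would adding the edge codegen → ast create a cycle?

Yes

Adding codegen→ast creates a cycle iff ast can already reach codegen.
Path from ast: ast → codegen.
So ast → … → codegen → ast is a cycle.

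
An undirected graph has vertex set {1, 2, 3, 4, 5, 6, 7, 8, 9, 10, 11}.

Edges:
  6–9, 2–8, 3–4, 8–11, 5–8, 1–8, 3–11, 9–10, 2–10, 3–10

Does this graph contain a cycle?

Yes

DFS, tracking each vertex's parent; an edge to a visited non-parent vertex closes a cycle.
Start from 3:
visit 3 (parent –)
  visit 4 (parent 3)
    4–3: parent, skip
  visit 10 (parent 3)
    10–3: parent, skip
    visit 2 (parent 10)
      2–10: parent, skip
      visit 8 (parent 2)
        visit 11 (parent 8)
          11–3: 3 visited and ≠ parent → cycle
Cycle: 3 – 10 – 2 – 8 – 11 – 3.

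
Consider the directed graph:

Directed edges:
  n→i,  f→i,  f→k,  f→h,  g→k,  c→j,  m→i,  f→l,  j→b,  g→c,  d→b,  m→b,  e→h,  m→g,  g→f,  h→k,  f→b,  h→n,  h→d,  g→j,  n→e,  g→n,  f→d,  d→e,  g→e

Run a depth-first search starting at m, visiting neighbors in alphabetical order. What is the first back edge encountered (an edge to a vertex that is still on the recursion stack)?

DFS from m (visiting neighbors in alphabetical order); mark gray on enter, black on exit:
m gray
  b gray
  b black
  g gray
    c gray
      j gray
        j→b: b black — skip
      j black
    c black
    e gray
      h gray
        d gray
          d→b: b black — skip
          d→e: e is gray → back edge
First back edge: d → e.

d→e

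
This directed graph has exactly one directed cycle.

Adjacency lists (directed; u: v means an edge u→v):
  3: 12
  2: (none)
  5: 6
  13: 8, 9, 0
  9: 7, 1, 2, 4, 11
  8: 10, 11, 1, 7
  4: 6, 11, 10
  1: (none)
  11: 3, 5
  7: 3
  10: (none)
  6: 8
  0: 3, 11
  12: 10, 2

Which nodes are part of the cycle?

DFS with gray/black marking from 8:
8 gray
  10 gray
  10 black
  11 gray
    3 gray
      12 gray
        12→10: 10 black — skip
        2 gray
        2 black
      12 black
    3 black
    5 gray
      6 gray
        6→8: 8 is gray → back edge
Back edge closes the cycle 8 → 11 → 5 → 6 → 8; its vertices are {5, 6, 8, 11}.

5, 6, 8, 11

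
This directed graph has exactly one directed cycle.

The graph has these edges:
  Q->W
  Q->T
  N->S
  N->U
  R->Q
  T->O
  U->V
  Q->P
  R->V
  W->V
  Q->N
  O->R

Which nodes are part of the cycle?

O, Q, R, T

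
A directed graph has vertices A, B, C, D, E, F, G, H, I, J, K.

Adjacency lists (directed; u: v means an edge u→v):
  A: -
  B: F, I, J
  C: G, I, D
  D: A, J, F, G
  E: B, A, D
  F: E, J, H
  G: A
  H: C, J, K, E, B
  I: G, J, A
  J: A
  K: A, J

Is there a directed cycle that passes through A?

No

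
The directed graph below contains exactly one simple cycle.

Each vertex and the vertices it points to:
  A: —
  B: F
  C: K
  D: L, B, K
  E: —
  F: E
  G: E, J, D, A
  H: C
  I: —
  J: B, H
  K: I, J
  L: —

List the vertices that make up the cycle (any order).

C, H, J, K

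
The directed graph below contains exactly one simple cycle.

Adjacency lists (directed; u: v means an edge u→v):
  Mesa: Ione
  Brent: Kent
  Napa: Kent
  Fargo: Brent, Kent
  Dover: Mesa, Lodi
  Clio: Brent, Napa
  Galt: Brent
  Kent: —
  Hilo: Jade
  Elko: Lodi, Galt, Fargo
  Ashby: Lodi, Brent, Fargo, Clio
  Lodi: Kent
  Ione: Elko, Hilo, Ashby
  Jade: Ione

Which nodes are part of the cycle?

Hilo, Ione, Jade

DFS with gray/black marking from Ione:
Ione gray
  Elko gray
    Lodi gray
      Kent gray
      Kent black
    Lodi black
    Galt gray
      Brent gray
        Brent→Kent: Kent black — skip
      Brent black
    Galt black
    Fargo gray
      Fargo→Brent: Brent black — skip
      Fargo→Kent: Kent black — skip
    Fargo black
  Elko black
  Hilo gray
    Jade gray
      Jade→Ione: Ione is gray → back edge
Back edge closes the cycle Ione → Hilo → Jade → Ione; its vertices are {Hilo, Ione, Jade}.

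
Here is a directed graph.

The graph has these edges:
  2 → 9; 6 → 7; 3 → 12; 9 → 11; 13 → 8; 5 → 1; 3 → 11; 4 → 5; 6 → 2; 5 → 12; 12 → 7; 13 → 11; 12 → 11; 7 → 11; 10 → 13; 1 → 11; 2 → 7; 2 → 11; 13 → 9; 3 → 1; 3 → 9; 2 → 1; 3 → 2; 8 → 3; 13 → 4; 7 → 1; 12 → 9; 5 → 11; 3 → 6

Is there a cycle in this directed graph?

No

DFS with white/gray/black marking, starting from 11:
11 gray
11 black
4 gray
  5 gray
    5→11: 11 black — skip
    1 gray
      1→11: 11 black — skip
    1 black
    12 gray
      7 gray
        7→1: 1 black — skip
        7→11: 11 black — skip
      7 black
      12→11: 11 black — skip
      9 gray
        9→11: 11 black — skip
      9 black
    12 black
  5 black
4 black
3 gray
  3→12: 12 black — skip
  3→1: 1 black — skip
  6 gray
    6→7: 7 black — skip
    2 gray
      2→11: 11 black — skip
      2→7: 7 black — skip
      2→1: 1 black — skip
      2→9: 9 black — skip
    2 black
  6 black
  3→11: 11 black — skip
  3→9: 9 black — skip
  3→2: 2 black — skip
3 black
10 gray
  13 gray
    13→4: 4 black — skip
    8 gray
      8→3: 3 black — skip
    8 black
    13→9: 9 black — skip
    13→11: 11 black — skip
  13 black
10 black
Every edge goes to a white or black vertex — no back edge, so the graph is acyclic.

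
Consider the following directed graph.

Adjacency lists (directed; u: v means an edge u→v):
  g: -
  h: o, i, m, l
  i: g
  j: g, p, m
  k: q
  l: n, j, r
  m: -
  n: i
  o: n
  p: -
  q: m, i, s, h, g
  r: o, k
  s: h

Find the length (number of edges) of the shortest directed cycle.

5

For each vertex v, BFS finds the shortest path from v back to v.
The shortest such closed walk is k → q → h → l → r → k, length 5.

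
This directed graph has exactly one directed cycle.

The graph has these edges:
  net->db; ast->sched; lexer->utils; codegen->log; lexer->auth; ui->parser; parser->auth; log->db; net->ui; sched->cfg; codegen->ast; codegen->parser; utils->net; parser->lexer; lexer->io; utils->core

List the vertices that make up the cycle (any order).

ui, net, lexer, utils, parser

DFS with gray/black marking from parser:
parser gray
  lexer gray
    utils gray
      net gray
        db gray
        db black
        ui gray
          ui→parser: parser is gray → back edge
Back edge closes the cycle parser → lexer → utils → net → ui → parser; its vertices are {ui, net, lexer, utils, parser}.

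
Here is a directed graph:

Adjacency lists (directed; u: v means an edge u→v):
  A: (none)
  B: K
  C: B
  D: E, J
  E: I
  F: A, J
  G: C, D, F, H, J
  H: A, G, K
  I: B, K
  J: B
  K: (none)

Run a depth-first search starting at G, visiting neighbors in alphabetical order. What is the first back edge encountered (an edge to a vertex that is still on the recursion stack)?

DFS from G (visiting neighbors in alphabetical order); mark gray on enter, black on exit:
G gray
  C gray
    B gray
      K gray
      K black
    B black
  C black
  D gray
    E gray
      I gray
        I→B: B black — skip
        I→K: K black — skip
      I black
    E black
    J gray
      J→B: B black — skip
    J black
  D black
  F gray
    A gray
    A black
    F→J: J black — skip
  F black
  H gray
    H→A: A black — skip
    H→G: G is gray → back edge
First back edge: H → G.

H->G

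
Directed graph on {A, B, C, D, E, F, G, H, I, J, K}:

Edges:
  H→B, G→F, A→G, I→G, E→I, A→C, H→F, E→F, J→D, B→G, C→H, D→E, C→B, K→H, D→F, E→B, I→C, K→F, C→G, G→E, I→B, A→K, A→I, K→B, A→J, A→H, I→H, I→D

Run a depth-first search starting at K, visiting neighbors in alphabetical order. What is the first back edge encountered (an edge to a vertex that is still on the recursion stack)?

DFS from K (visiting neighbors in alphabetical order); mark gray on enter, black on exit:
K gray
  B gray
    G gray
      E gray
        E→B: B is gray → back edge
First back edge: E → B.

E→B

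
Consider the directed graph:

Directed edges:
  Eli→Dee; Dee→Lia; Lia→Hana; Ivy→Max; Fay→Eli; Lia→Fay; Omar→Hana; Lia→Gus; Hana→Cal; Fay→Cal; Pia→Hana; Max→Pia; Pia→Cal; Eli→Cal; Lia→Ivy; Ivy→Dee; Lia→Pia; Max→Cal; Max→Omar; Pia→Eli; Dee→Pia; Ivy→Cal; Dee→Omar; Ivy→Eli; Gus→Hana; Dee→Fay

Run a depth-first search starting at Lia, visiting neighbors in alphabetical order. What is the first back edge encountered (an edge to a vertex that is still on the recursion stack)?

Dee→Fay

DFS from Lia (visiting neighbors in alphabetical order); mark gray on enter, black on exit:
Lia gray
  Fay gray
    Cal gray
    Cal black
    Eli gray
      Eli→Cal: Cal black — skip
      Dee gray
        Dee→Fay: Fay is gray → back edge
First back edge: Dee → Fay.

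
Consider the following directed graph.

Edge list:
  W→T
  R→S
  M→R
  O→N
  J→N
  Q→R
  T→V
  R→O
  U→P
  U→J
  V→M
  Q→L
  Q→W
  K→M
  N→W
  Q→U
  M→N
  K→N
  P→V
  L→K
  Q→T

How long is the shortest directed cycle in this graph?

For each vertex v, BFS finds the shortest path from v back to v.
The shortest such closed walk is W → T → V → M → N → W, length 5.

5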